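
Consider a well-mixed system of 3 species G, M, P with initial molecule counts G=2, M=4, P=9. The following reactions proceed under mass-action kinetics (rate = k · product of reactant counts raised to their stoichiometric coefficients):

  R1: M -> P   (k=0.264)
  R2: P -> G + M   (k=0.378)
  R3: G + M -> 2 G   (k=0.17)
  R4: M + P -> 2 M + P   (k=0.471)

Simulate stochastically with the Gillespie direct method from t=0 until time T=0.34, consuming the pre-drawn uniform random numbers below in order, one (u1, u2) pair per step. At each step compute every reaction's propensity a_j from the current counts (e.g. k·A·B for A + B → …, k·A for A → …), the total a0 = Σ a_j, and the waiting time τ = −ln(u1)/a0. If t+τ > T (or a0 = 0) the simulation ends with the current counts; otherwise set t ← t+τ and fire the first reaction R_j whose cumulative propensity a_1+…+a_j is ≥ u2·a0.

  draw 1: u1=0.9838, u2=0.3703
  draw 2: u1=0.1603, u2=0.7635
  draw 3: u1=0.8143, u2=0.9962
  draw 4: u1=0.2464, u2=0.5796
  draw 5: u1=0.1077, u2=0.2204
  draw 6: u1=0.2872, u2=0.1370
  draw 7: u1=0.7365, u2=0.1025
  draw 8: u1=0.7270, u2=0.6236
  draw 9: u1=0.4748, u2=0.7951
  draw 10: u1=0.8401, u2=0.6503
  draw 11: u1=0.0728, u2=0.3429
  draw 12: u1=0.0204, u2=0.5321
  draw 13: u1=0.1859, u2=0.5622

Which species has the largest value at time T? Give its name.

Dominant species at T: M

t=0.000: G=2 M=4 P=9
Draw 1: a1=1.056, a2=3.402, a3=1.360, a4=16.956, a0=22.774; τ=−ln(0.9838)/22.774=0.001 → t=0.001; u2·a0=0.3703·22.774=8.433; a1+…+a3=5.818 < 8.433 ≤ a1+…+a4=22.774 → R4 fires; G=2 M=5 P=9
Draw 2: a1=1.320, a2=3.402, a3=1.700, a4=21.195, a0=27.617; τ=−ln(0.1603)/27.617=0.066 → t=0.067; u2·a0=0.7635·27.617=21.086; a1+…+a3=6.422 < 21.086 ≤ a1+…+a4=27.617 → R4 fires; G=2 M=6 P=9
Draw 3: a1=1.584, a2=3.402, a3=2.040, a4=25.434, a0=32.460; τ=−ln(0.8143)/32.460=0.006 → t=0.073; u2·a0=0.9962·32.460=32.337; a1+…+a3=7.026 < 32.337 ≤ a1+…+a4=32.460 → R4 fires; G=2 M=7 P=9
Draw 4: a1=1.848, a2=3.402, a3=2.380, a4=29.673, a0=37.303; τ=−ln(0.2464)/37.303=0.038 → t=0.111; u2·a0=0.5796·37.303=21.621; a1+…+a3=7.630 < 21.621 ≤ a1+…+a4=37.303 → R4 fires; G=2 M=8 P=9
Draw 5: a1=2.112, a2=3.402, a3=2.720, a4=33.912, a0=42.146; τ=−ln(0.1077)/42.146=0.053 → t=0.164; u2·a0=0.2204·42.146=9.289; a1+…+a3=8.234 < 9.289 ≤ a1+…+a4=42.146 → R4 fires; G=2 M=9 P=9
Draw 6: a1=2.376, a2=3.402, a3=3.060, a4=38.151, a0=46.989; τ=−ln(0.2872)/46.989=0.027 → t=0.190; u2·a0=0.1370·46.989=6.437; a1+a2=5.778 < 6.437 ≤ a1+…+a3=8.838 → R3 fires; G=3 M=8 P=9
Draw 7: a1=2.112, a2=3.402, a3=4.080, a4=33.912, a0=43.506; τ=−ln(0.7365)/43.506=0.007 → t=0.197; u2·a0=0.1025·43.506=4.459; a1=2.112 < 4.459 ≤ a1+a2=5.514 → R2 fires; G=4 M=9 P=8
Draw 8: a1=2.376, a2=3.024, a3=6.120, a4=33.912, a0=45.432; τ=−ln(0.7270)/45.432=0.007 → t=0.204; u2·a0=0.6236·45.432=28.331; a1+…+a3=11.520 < 28.331 ≤ a1+…+a4=45.432 → R4 fires; G=4 M=10 P=8
Draw 9: a1=2.640, a2=3.024, a3=6.800, a4=37.680, a0=50.144; τ=−ln(0.4748)/50.144=0.015 → t=0.219; u2·a0=0.7951·50.144=39.869; a1+…+a3=12.464 < 39.869 ≤ a1+…+a4=50.144 → R4 fires; G=4 M=11 P=8
Draw 10: a1=2.904, a2=3.024, a3=7.480, a4=41.448, a0=54.856; τ=−ln(0.8401)/54.856=0.003 → t=0.222; u2·a0=0.6503·54.856=35.673; a1+…+a3=13.408 < 35.673 ≤ a1+…+a4=54.856 → R4 fires; G=4 M=12 P=8
Draw 11: a1=3.168, a2=3.024, a3=8.160, a4=45.216, a0=59.568; τ=−ln(0.0728)/59.568=0.044 → t=0.266; u2·a0=0.3429·59.568=20.426; a1+…+a3=14.352 < 20.426 ≤ a1+…+a4=59.568 → R4 fires; G=4 M=13 P=8
Draw 12: a1=3.432, a2=3.024, a3=8.840, a4=48.984, a0=64.280; τ=−ln(0.0204)/64.280=0.061 → t=0.327; u2·a0=0.5321·64.280=34.203; a1+…+a3=15.296 < 34.203 ≤ a1+…+a4=64.280 → R4 fires; G=4 M=14 P=8
Draw 13: a1=3.696, a2=3.024, a3=9.520, a4=52.752, a0=68.992; τ=−ln(0.1859)/68.992=0.024 → t=0.351 > T=0.34: stop.
At T=0.34: G=4 M=14 P=8; the largest is M.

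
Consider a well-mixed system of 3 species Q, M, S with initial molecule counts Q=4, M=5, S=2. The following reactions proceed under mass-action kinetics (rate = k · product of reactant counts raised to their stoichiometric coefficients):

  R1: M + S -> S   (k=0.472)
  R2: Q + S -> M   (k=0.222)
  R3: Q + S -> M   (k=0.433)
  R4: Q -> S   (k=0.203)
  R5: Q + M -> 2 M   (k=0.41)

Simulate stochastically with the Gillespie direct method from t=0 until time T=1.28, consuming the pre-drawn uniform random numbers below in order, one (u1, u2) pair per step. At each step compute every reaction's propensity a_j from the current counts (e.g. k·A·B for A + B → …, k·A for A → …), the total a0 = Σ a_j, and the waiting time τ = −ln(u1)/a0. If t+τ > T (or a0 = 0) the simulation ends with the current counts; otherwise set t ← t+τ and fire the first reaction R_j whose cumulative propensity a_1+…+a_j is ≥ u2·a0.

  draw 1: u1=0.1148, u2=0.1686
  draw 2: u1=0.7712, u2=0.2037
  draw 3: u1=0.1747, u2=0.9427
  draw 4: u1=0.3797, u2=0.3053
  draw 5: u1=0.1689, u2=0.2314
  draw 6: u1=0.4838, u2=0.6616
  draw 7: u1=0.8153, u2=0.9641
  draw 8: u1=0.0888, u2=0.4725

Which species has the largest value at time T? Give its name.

t=0.000: Q=4 M=5 S=2
Draw 1: a1=4.720, a2=1.776, a3=3.464, a4=0.812, a5=8.200, a0=18.972; τ=−ln(0.1148)/18.972=0.114 → t=0.114; u2·a0=0.1686·18.972=3.199 ≤ a1=4.720 → R1 fires; Q=4 M=4 S=2
Draw 2: a1=3.776, a2=1.776, a3=3.464, a4=0.812, a5=6.560, a0=16.388; τ=−ln(0.7712)/16.388=0.016 → t=0.130; u2·a0=0.2037·16.388=3.338 ≤ a1=3.776 → R1 fires; Q=4 M=3 S=2
Draw 3: a1=2.832, a2=1.776, a3=3.464, a4=0.812, a5=4.920, a0=13.804; τ=−ln(0.1747)/13.804=0.126 → t=0.256; u2·a0=0.9427·13.804=13.013; a1+…+a4=8.884 < 13.013 ≤ a1+…+a5=13.804 → R5 fires; Q=3 M=4 S=2
Draw 4: a1=3.776, a2=1.332, a3=2.598, a4=0.609, a5=4.920, a0=13.235; τ=−ln(0.3797)/13.235=0.073 → t=0.330; u2·a0=0.3053·13.235=4.041; a1=3.776 < 4.041 ≤ a1+a2=5.108 → R2 fires; Q=2 M=5 S=1
Draw 5: a1=2.360, a2=0.444, a3=0.866, a4=0.406, a5=4.100, a0=8.176; τ=−ln(0.1689)/8.176=0.218 → t=0.547; u2·a0=0.2314·8.176=1.892 ≤ a1=2.360 → R1 fires; Q=2 M=4 S=1
Draw 6: a1=1.888, a2=0.444, a3=0.866, a4=0.406, a5=3.280, a0=6.884; τ=−ln(0.4838)/6.884=0.105 → t=0.652; u2·a0=0.6616·6.884=4.554; a1+…+a4=3.604 < 4.554 ≤ a1+…+a5=6.884 → R5 fires; Q=1 M=5 S=1
Draw 7: a1=2.360, a2=0.222, a3=0.433, a4=0.203, a5=2.050, a0=5.268; τ=−ln(0.8153)/5.268=0.039 → t=0.691; u2·a0=0.9641·5.268=5.079; a1+…+a4=3.218 < 5.079 ≤ a1+…+a5=5.268 → R5 fires; Q=0 M=6 S=1
Draw 8: a1=2.832, a2=0.000, a3=0.000, a4=0.000, a5=0.000, a0=2.832; τ=−ln(0.0888)/2.832=0.855 → t=1.546 > T=1.28: stop.
At T=1.28: Q=0 M=6 S=1; the largest is M.

Dominant species at T: M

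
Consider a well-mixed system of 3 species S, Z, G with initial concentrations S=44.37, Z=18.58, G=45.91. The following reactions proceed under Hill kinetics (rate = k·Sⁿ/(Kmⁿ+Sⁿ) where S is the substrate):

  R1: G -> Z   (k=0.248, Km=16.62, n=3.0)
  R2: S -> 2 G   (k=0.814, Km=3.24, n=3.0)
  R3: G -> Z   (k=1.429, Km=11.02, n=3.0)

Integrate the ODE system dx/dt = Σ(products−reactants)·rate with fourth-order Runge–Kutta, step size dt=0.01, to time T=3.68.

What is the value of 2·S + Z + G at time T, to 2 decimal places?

Check how each reaction changes W = 2·S + Z + G (weight of products minus weight of reactants):
R1: G -> Z: (1·1) − (1·1) = 1 − 1 = 0
R2: S -> 2 G: (1·2) − (2·1) = 2 − 2 = 0
R3: G -> Z: (1·1) − (1·1) = 1 − 1 = 0
Every reaction leaves W unchanged, so W is conserved and no simulation is needed: W(T) = W(0) = 2·44.37 + 18.58 + 45.91 = 153.23

Value at T = 153.23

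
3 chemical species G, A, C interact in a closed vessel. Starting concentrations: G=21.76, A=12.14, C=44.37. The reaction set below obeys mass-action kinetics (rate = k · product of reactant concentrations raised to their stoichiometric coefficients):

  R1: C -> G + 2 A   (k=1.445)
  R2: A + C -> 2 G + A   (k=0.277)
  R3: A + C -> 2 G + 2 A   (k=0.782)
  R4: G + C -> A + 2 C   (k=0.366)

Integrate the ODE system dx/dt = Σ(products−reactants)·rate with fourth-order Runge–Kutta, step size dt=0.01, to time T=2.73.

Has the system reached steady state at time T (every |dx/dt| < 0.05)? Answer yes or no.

RK4 with dt=0.01: 273 steps to T=2.73. Trajectory (selected grid times):
t=0.00: G=21.76 A=12.14 C=44.37
t=0.30: G=144.81 A=111.49 C=0.00
t=0.61: G=144.81 A=111.49 C=0.00
t=0.91: G=144.81 A=111.49 C=0.00
t=1.21: G=144.81 A=111.49 C=0.00
t=1.52: G=144.81 A=111.49 C=0.00
t=1.82: G=144.81 A=111.49 C=0.00
t=2.12: G=144.81 A=111.49 C=0.00
t=2.43: G=144.81 A=111.49 C=0.00
t=2.73: G=144.81 A=111.49 C=0.00
Rates at T: R1=0.0000, R2=0.0000, R3=0.0000, R4=0.0000
dx/dt at T (Σ net stoichiometry × rate): G=+0.0000, A=+0.0000, C=-0.0000
Largest |dx/dt| is |+0.0000| (G) < 0.05 → steady.

Steady state at T: yes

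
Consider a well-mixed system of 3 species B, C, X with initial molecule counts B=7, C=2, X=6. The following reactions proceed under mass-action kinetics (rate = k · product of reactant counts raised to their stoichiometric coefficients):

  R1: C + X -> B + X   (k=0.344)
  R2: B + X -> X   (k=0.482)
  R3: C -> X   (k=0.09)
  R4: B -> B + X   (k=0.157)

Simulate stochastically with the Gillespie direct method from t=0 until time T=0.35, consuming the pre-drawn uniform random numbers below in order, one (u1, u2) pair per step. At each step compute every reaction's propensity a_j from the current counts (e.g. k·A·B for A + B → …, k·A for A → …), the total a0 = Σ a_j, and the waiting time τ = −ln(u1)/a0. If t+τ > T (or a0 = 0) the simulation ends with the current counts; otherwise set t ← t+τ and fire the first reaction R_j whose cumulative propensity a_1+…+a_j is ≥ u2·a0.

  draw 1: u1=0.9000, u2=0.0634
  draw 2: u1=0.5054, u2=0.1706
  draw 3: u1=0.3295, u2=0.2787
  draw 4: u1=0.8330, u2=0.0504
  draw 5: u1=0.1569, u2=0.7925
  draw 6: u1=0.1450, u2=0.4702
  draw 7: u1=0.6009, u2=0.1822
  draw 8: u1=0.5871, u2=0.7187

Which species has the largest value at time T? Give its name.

t=0.000: B=7 C=2 X=6
Draw 1: a1=4.128, a2=20.244, a3=0.180, a4=1.099, a0=25.651; τ=−ln(0.9000)/25.651=0.004 → t=0.004; u2·a0=0.0634·25.651=1.626 ≤ a1=4.128 → R1 fires; B=8 C=1 X=6
Draw 2: a1=2.064, a2=23.136, a3=0.090, a4=1.256, a0=26.546; τ=−ln(0.5054)/26.546=0.026 → t=0.030; u2·a0=0.1706·26.546=4.529; a1=2.064 < 4.529 ≤ a1+a2=25.200 → R2 fires; B=7 C=1 X=6
Draw 3: a1=2.064, a2=20.244, a3=0.090, a4=1.099, a0=23.497; τ=−ln(0.3295)/23.497=0.047 → t=0.077; u2·a0=0.2787·23.497=6.549; a1=2.064 < 6.549 ≤ a1+a2=22.308 → R2 fires; B=6 C=1 X=6
Draw 4: a1=2.064, a2=17.352, a3=0.090, a4=0.942, a0=20.448; τ=−ln(0.8330)/20.448=0.009 → t=0.086; u2·a0=0.0504·20.448=1.031 ≤ a1=2.064 → R1 fires; B=7 C=0 X=6
Draw 5: a1=0.000, a2=20.244, a3=0.000, a4=1.099, a0=21.343; τ=−ln(0.1569)/21.343=0.087 → t=0.173; u2·a0=0.7925·21.343=16.914; a1=0.000 < 16.914 ≤ a1+a2=20.244 → R2 fires; B=6 C=0 X=6
Draw 6: a1=0.000, a2=17.352, a3=0.000, a4=0.942, a0=18.294; τ=−ln(0.1450)/18.294=0.106 → t=0.278; u2·a0=0.4702·18.294=8.602; a1=0.000 < 8.602 ≤ a1+a2=17.352 → R2 fires; B=5 C=0 X=6
Draw 7: a1=0.000, a2=14.460, a3=0.000, a4=0.785, a0=15.245; τ=−ln(0.6009)/15.245=0.033 → t=0.312; u2·a0=0.1822·15.245=2.778; a1=0.000 < 2.778 ≤ a1+a2=14.460 → R2 fires; B=4 C=0 X=6
Draw 8: a1=0.000, a2=11.568, a3=0.000, a4=0.628, a0=12.196; τ=−ln(0.5871)/12.196=0.044 → t=0.355 > T=0.35: stop.
At T=0.35: B=4 C=0 X=6; the largest is X.

Dominant species at T: X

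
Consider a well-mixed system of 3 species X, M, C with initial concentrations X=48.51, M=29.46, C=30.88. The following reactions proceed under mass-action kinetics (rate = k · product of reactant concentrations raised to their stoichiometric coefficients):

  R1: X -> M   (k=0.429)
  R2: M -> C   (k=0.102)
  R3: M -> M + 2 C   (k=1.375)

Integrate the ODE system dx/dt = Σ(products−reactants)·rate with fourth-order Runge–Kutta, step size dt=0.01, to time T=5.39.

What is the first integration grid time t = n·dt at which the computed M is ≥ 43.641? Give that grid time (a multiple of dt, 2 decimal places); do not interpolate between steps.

RK4 with dt=0.01: 539 steps to T=5.39. Trajectory (selected grid times):
t=0.00: X=48.51 M=29.46 C=30.88
t=0.60: X=37.50 M=38.38 C=89.40
t=1.11: X=30.13 M=43.60 C=149.25
t=1.12: X=30.00 M=43.69 C=150.50
t=1.20: X=28.99 M=44.34 C=160.54
t=1.80: X=22.41 M=48.08 C=239.89
t=2.40: X=17.33 M=50.16 C=324.15
t=2.99: X=13.45 M=50.98 C=409.39
t=3.59: X=10.40 M=50.91 C=496.68
t=4.19: X=8.04 M=50.18 C=583.25
t=4.79: X=6.21 M=48.96 C=668.13
t=5.39: X=4.80 M=47.42 C=750.64
M(1.11)=43.605 < 43.641 but M(1.12)=43.689 ≥ 43.641, so the first grid time is t=1.12.

Threshold first reached at t = 1.12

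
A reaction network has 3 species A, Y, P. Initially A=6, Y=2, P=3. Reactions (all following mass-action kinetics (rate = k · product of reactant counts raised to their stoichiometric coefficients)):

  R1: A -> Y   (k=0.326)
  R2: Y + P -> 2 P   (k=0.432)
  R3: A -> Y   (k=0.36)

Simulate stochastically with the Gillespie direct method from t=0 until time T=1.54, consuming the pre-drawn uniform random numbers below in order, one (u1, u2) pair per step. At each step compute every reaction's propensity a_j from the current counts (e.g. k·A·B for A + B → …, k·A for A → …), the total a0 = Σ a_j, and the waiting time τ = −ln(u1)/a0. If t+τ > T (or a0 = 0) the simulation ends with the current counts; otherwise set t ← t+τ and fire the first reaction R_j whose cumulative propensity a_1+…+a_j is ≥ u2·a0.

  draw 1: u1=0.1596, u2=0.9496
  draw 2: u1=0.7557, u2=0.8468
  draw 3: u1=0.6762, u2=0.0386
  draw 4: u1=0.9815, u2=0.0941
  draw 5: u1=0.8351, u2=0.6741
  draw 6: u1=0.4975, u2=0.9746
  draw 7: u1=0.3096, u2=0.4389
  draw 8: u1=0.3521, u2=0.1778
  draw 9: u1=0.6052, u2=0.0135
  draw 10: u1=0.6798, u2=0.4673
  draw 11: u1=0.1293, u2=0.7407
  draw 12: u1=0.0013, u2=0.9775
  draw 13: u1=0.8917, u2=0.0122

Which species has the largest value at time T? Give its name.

Dominant species at T: P

t=0.000: A=6 Y=2 P=3
Draw 1: a1=1.956, a2=2.592, a3=2.160, a0=6.708; τ=−ln(0.1596)/6.708=0.274 → t=0.274; u2·a0=0.9496·6.708=6.370; a1+a2=4.548 < 6.370 ≤ a1+…+a3=6.708 → R3 fires; A=5 Y=3 P=3
Draw 2: a1=1.630, a2=3.888, a3=1.800, a0=7.318; τ=−ln(0.7557)/7.318=0.038 → t=0.312; u2·a0=0.8468·7.318=6.197; a1+a2=5.518 < 6.197 ≤ a1+…+a3=7.318 → R3 fires; A=4 Y=4 P=3
Draw 3: a1=1.304, a2=5.184, a3=1.440, a0=7.928; τ=−ln(0.6762)/7.928=0.049 → t=0.361; u2·a0=0.0386·7.928=0.306 ≤ a1=1.304 → R1 fires; A=3 Y=5 P=3
Draw 4: a1=0.978, a2=6.480, a3=1.080, a0=8.538; τ=−ln(0.9815)/8.538=0.002 → t=0.363; u2·a0=0.0941·8.538=0.803 ≤ a1=0.978 → R1 fires; A=2 Y=6 P=3
Draw 5: a1=0.652, a2=7.776, a3=0.720, a0=9.148; τ=−ln(0.8351)/9.148=0.020 → t=0.383; u2·a0=0.6741·9.148=6.167; a1=0.652 < 6.167 ≤ a1+a2=8.428 → R2 fires; A=2 Y=5 P=4
Draw 6: a1=0.652, a2=8.640, a3=0.720, a0=10.012; τ=−ln(0.4975)/10.012=0.070 → t=0.453; u2·a0=0.9746·10.012=9.758; a1+a2=9.292 < 9.758 ≤ a1+…+a3=10.012 → R3 fires; A=1 Y=6 P=4
Draw 7: a1=0.326, a2=10.368, a3=0.360, a0=11.054; τ=−ln(0.3096)/11.054=0.106 → t=0.559; u2·a0=0.4389·11.054=4.852; a1=0.326 < 4.852 ≤ a1+a2=10.694 → R2 fires; A=1 Y=5 P=5
Draw 8: a1=0.326, a2=10.800, a3=0.360, a0=11.486; τ=−ln(0.3521)/11.486=0.091 → t=0.650; u2·a0=0.1778·11.486=2.042; a1=0.326 < 2.042 ≤ a1+a2=11.126 → R2 fires; A=1 Y=4 P=6
Draw 9: a1=0.326, a2=10.368, a3=0.360, a0=11.054; τ=−ln(0.6052)/11.054=0.045 → t=0.695; u2·a0=0.0135·11.054=0.149 ≤ a1=0.326 → R1 fires; A=0 Y=5 P=6
Draw 10: a1=0.000, a2=12.960, a3=0.000, a0=12.960; τ=−ln(0.6798)/12.960=0.030 → t=0.725; u2·a0=0.4673·12.960=6.056; a1=0.000 < 6.056 ≤ a1+a2=12.960 → R2 fires; A=0 Y=4 P=7
Draw 11: a1=0.000, a2=12.096, a3=0.000, a0=12.096; τ=−ln(0.1293)/12.096=0.169 → t=0.894; u2·a0=0.7407·12.096=8.960; a1=0.000 < 8.960 ≤ a1+a2=12.096 → R2 fires; A=0 Y=3 P=8
Draw 12: a1=0.000, a2=10.368, a3=0.000, a0=10.368; τ=−ln(0.0013)/10.368=0.641 → t=1.535; u2·a0=0.9775·10.368=10.135; a1=0.000 < 10.135 ≤ a1+a2=10.368 → R2 fires; A=0 Y=2 P=9
Draw 13: a1=0.000, a2=7.776, a3=0.000, a0=7.776; τ=−ln(0.8917)/7.776=0.015 → t=1.550 > T=1.54: stop.
At T=1.54: A=0 Y=2 P=9; the largest is P.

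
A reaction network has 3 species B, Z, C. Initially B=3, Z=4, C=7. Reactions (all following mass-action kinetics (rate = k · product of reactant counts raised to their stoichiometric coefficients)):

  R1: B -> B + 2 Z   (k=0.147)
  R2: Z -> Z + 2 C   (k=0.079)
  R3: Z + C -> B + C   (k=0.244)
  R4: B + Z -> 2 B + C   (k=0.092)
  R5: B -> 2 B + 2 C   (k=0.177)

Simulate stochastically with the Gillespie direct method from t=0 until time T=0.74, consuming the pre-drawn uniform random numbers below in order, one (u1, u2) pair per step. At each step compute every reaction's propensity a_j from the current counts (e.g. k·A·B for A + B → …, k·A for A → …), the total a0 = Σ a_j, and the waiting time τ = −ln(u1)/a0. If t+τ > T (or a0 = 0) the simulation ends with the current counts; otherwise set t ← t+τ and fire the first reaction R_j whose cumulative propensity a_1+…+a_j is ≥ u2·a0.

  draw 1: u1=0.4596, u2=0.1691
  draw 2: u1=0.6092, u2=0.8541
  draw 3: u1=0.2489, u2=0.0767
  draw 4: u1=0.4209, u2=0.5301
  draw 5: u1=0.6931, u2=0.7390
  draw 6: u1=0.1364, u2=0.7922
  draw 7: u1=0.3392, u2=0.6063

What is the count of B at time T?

B at T = 8

t=0.000: B=3 Z=4 C=7
Draw 1: a1=0.441, a2=0.316, a3=6.832, a4=1.104, a5=0.531, a0=9.224; τ=−ln(0.4596)/9.224=0.084 → t=0.084; u2·a0=0.1691·9.224=1.560; a1+a2=0.757 < 1.560 ≤ a1+…+a3=7.589 → R3 fires; B=4 Z=3 C=7
Draw 2: a1=0.588, a2=0.237, a3=5.124, a4=1.104, a5=0.708, a0=7.761; τ=−ln(0.6092)/7.761=0.064 → t=0.148; u2·a0=0.8541·7.761=6.629; a1+…+a3=5.949 < 6.629 ≤ a1+…+a4=7.053 → R4 fires; B=5 Z=2 C=8
Draw 3: a1=0.735, a2=0.158, a3=3.904, a4=0.920, a5=0.885, a0=6.602; τ=−ln(0.2489)/6.602=0.211 → t=0.359; u2·a0=0.0767·6.602=0.506 ≤ a1=0.735 → R1 fires; B=5 Z=4 C=8
Draw 4: a1=0.735, a2=0.316, a3=7.808, a4=1.840, a5=0.885, a0=11.584; τ=−ln(0.4209)/11.584=0.075 → t=0.433; u2·a0=0.5301·11.584=6.141; a1+a2=1.051 < 6.141 ≤ a1+…+a3=8.859 → R3 fires; B=6 Z=3 C=8
Draw 5: a1=0.882, a2=0.237, a3=5.856, a4=1.656, a5=1.062, a0=9.693; τ=−ln(0.6931)/9.693=0.038 → t=0.471; u2·a0=0.7390·9.693=7.163; a1+…+a3=6.975 < 7.163 ≤ a1+…+a4=8.631 → R4 fires; B=7 Z=2 C=9
Draw 6: a1=1.029, a2=0.158, a3=4.392, a4=1.288, a5=1.239, a0=8.106; τ=−ln(0.1364)/8.106=0.246 → t=0.717; u2·a0=0.7922·8.106=6.422; a1+…+a3=5.579 < 6.422 ≤ a1+…+a4=6.867 → R4 fires; B=8 Z=1 C=10
Draw 7: a1=1.176, a2=0.079, a3=2.440, a4=0.736, a5=1.416, a0=5.847; τ=−ln(0.3392)/5.847=0.185 → t=0.902 > T=0.74: stop.
Read off B at T=0.74: 8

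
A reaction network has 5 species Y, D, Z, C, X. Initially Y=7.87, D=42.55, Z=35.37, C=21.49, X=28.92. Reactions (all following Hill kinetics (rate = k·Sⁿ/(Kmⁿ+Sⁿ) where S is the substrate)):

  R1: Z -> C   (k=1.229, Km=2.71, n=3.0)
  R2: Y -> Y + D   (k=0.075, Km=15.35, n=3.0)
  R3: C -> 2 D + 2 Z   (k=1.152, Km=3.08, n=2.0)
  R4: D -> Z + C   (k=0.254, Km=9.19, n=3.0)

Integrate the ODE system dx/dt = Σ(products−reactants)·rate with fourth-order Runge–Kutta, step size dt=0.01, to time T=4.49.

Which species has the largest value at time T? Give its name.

Dominant species at T: D

RK4 with dt=0.01: 449 steps to T=4.49. Trajectory (selected grid times):
t=0.00: Y=7.87 D=42.55 Z=35.37 C=21.49 X=28.92
t=0.50: Y=7.87 D=43.56 Z=36.01 C=21.67 X=28.92
t=1.00: Y=7.87 D=44.57 Z=36.65 C=21.84 X=28.92
t=1.50: Y=7.87 D=45.57 Z=37.29 C=22.02 X=28.92
t=2.00: Y=7.87 D=46.58 Z=37.93 C=22.19 X=28.92
t=2.49: Y=7.87 D=47.57 Z=38.56 C=22.36 X=28.92
t=2.99: Y=7.87 D=48.58 Z=39.21 C=22.54 X=28.92
t=3.49: Y=7.87 D=49.59 Z=39.85 C=22.71 X=28.92
t=3.99: Y=7.87 D=50.60 Z=40.49 C=22.89 X=28.92
t=4.49: Y=7.87 D=51.61 Z=41.14 C=23.06 X=28.92
At T=4.49: Y=7.87 D=51.61 Z=41.14 C=23.06 X=28.92; the largest is D.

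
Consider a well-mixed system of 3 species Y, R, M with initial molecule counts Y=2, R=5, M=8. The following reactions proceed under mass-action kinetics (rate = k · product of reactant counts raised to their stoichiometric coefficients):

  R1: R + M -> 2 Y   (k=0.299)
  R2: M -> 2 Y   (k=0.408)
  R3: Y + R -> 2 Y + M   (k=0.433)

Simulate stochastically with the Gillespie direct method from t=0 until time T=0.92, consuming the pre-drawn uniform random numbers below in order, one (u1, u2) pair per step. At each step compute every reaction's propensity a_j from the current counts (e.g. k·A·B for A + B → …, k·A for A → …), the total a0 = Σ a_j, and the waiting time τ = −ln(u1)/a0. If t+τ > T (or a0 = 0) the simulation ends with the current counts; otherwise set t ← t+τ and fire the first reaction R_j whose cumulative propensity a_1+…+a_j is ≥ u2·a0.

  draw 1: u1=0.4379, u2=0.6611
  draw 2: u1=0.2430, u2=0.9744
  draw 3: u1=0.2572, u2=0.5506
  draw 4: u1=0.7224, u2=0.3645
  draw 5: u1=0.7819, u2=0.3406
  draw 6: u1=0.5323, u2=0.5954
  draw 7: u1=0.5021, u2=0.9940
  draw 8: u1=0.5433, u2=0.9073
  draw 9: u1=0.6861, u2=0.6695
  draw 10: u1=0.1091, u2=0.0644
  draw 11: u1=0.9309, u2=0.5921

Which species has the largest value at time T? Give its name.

t=0.000: Y=2 R=5 M=8
Draw 1: a1=11.960, a2=3.264, a3=4.330, a0=19.554; τ=−ln(0.4379)/19.554=0.042 → t=0.042; u2·a0=0.6611·19.554=12.927; a1=11.960 < 12.927 ≤ a1+a2=15.224 → R2 fires; Y=4 R=5 M=7
Draw 2: a1=10.465, a2=2.856, a3=8.660, a0=21.981; τ=−ln(0.2430)/21.981=0.064 → t=0.107; u2·a0=0.9744·21.981=21.418; a1+a2=13.321 < 21.418 ≤ a1+…+a3=21.981 → R3 fires; Y=5 R=4 M=8
Draw 3: a1=9.568, a2=3.264, a3=8.660, a0=21.492; τ=−ln(0.2572)/21.492=0.063 → t=0.170; u2·a0=0.5506·21.492=11.833; a1=9.568 < 11.833 ≤ a1+a2=12.832 → R2 fires; Y=7 R=4 M=7
Draw 4: a1=8.372, a2=2.856, a3=12.124, a0=23.352; τ=−ln(0.7224)/23.352=0.014 → t=0.184; u2·a0=0.3645·23.352=8.512; a1=8.372 < 8.512 ≤ a1+a2=11.228 → R2 fires; Y=9 R=4 M=6
Draw 5: a1=7.176, a2=2.448, a3=15.588, a0=25.212; τ=−ln(0.7819)/25.212=0.010 → t=0.193; u2·a0=0.3406·25.212=8.587; a1=7.176 < 8.587 ≤ a1+a2=9.624 → R2 fires; Y=11 R=4 M=5
Draw 6: a1=5.980, a2=2.040, a3=19.052, a0=27.072; τ=−ln(0.5323)/27.072=0.023 → t=0.217; u2·a0=0.5954·27.072=16.119; a1+a2=8.020 < 16.119 ≤ a1+…+a3=27.072 → R3 fires; Y=12 R=3 M=6
Draw 7: a1=5.382, a2=2.448, a3=15.588, a0=23.418; τ=−ln(0.5021)/23.418=0.029 → t=0.246; u2·a0=0.9940·23.418=23.277; a1+a2=7.830 < 23.277 ≤ a1+…+a3=23.418 → R3 fires; Y=13 R=2 M=7
Draw 8: a1=4.186, a2=2.856, a3=11.258, a0=18.300; τ=−ln(0.5433)/18.300=0.033 → t=0.280; u2·a0=0.9073·18.300=16.604; a1+a2=7.042 < 16.604 ≤ a1+…+a3=18.300 → R3 fires; Y=14 R=1 M=8
Draw 9: a1=2.392, a2=3.264, a3=6.062, a0=11.718; τ=−ln(0.6861)/11.718=0.032 → t=0.312; u2·a0=0.6695·11.718=7.845; a1+a2=5.656 < 7.845 ≤ a1+…+a3=11.718 → R3 fires; Y=15 R=0 M=9
Draw 10: a1=0.000, a2=3.672, a3=0.000, a0=3.672; τ=−ln(0.1091)/3.672=0.603 → t=0.915; u2·a0=0.0644·3.672=0.236; a1=0.000 < 0.236 ≤ a1+a2=3.672 → R2 fires; Y=17 R=0 M=8
Draw 11: a1=0.000, a2=3.264, a3=0.000, a0=3.264; τ=−ln(0.9309)/3.264=0.022 → t=0.937 > T=0.92: stop.
At T=0.92: Y=17 R=0 M=8; the largest is Y.

Dominant species at T: Y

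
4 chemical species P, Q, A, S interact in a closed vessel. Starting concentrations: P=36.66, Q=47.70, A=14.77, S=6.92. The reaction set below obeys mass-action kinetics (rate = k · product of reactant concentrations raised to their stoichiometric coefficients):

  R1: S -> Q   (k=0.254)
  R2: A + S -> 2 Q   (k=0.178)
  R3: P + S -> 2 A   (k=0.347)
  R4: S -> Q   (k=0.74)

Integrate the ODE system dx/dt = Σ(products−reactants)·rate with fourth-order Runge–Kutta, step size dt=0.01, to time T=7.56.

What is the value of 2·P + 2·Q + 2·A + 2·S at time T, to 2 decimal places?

Value at T = 212.10

Check how each reaction changes W = 2·P + 2·Q + 2·A + 2·S (weight of products minus weight of reactants):
R1: S -> Q: (2·1) − (2·1) = 2 − 2 = 0
R2: A + S -> 2 Q: (2·2) − (2·1 + 2·1) = 4 − 4 = 0
R3: P + S -> 2 A: (2·2) − (2·1 + 2·1) = 4 − 4 = 0
R4: S -> Q: (2·1) − (2·1) = 2 − 2 = 0
Every reaction leaves W unchanged, so W is conserved and no simulation is needed: W(T) = W(0) = 2·36.66 + 2·47.70 + 2·14.77 + 2·6.92 = 212.10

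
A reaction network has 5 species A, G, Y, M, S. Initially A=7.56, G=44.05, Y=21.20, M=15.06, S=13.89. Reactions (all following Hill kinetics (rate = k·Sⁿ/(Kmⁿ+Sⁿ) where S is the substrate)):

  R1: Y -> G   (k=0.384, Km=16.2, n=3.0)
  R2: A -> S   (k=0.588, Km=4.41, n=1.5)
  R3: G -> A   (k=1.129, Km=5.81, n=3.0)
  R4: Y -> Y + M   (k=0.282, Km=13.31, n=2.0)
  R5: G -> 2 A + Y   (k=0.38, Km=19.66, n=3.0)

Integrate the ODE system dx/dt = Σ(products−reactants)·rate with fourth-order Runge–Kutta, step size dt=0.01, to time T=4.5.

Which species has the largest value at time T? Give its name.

RK4 with dt=0.01: 450 steps to T=4.5. Trajectory (selected grid times):
t=0.00: A=7.56 G=44.05 Y=21.20 M=15.06 S=13.89
t=0.50: A=8.26 G=43.45 Y=21.24 M=15.16 S=14.10
t=1.00: A=8.96 G=42.84 Y=21.28 M=15.26 S=14.31
t=1.50: A=9.65 G=42.24 Y=21.32 M=15.36 S=14.53
t=2.00: A=10.33 G=41.64 Y=21.36 M=15.47 S=14.76
t=2.50: A=11.00 G=41.04 Y=21.40 M=15.57 S=14.99
t=3.00: A=11.67 G=40.44 Y=21.43 M=15.67 S=15.23
t=3.50: A=12.33 G=39.84 Y=21.47 M=15.77 S=15.47
t=4.00: A=12.99 G=39.24 Y=21.51 M=15.87 S=15.71
t=4.50: A=13.64 G=38.64 Y=21.54 M=15.97 S=15.96
At T=4.5: A=13.64 G=38.64 Y=21.54 M=15.97 S=15.96; the largest is G.

Dominant species at T: G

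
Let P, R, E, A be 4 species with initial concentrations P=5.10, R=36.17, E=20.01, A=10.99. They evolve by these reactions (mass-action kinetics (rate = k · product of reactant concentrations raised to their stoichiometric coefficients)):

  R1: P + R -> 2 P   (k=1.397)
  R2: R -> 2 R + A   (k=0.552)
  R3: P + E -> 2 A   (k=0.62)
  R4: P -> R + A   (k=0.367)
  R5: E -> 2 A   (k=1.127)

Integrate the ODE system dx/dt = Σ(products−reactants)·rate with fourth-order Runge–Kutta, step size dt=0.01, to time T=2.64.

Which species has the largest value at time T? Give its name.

Dominant species at T: A

RK4 with dt=0.01: 264 steps to T=2.64. Trajectory (selected grid times):
t=0.00: P=5.10 R=36.17 E=20.01 A=10.99
t=0.29: P=24.13 R=0.27 E=0.25 A=53.98
t=0.59: P=23.95 R=0.27 E=0.00 A=57.15
t=0.88: P=23.99 R=0.27 E=0.00 A=59.75
t=1.17: P=24.03 R=0.27 E=0.00 A=62.35
t=1.47: P=24.08 R=0.27 E=0.00 A=65.04
t=1.76: P=24.12 R=0.27 E=0.00 A=67.65
t=2.05: P=24.16 R=0.27 E=0.00 A=70.26
t=2.35: P=24.21 R=0.27 E=0.00 A=72.97
t=2.64: P=24.25 R=0.27 E=0.00 A=75.59
At T=2.64: P=24.25 R=0.27 E=0.00 A=75.59; the largest is A.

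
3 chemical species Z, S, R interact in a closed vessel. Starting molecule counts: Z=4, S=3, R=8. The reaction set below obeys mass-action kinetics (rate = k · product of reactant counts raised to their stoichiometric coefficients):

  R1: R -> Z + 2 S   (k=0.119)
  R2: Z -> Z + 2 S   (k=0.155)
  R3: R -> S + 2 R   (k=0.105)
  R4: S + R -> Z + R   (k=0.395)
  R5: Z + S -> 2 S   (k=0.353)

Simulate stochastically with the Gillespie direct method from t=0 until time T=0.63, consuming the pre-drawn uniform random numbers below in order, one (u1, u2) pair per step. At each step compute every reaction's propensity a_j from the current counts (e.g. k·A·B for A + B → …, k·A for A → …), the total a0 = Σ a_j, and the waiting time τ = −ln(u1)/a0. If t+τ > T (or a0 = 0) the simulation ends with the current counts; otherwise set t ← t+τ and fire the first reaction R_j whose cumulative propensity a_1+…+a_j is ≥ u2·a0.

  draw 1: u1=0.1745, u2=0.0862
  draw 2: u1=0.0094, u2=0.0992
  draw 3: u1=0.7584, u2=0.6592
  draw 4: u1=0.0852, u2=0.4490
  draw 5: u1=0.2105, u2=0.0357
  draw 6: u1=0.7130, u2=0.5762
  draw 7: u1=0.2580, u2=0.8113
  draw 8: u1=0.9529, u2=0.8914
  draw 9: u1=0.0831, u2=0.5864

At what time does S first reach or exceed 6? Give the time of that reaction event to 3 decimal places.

t=0.000: Z=4 S=3 R=8
Draw 1: a1=0.952, a2=0.620, a3=0.840, a4=9.480, a5=4.236, a0=16.128; τ=−ln(0.1745)/16.128=0.108 → t=0.108; u2·a0=0.0862·16.128=1.390; a1=0.952 < 1.390 ≤ a1+a2=1.572 → R2 fires; Z=4 S=5 R=8
Draw 2: a1=0.952, a2=0.620, a3=0.840, a4=15.800, a5=7.060, a0=25.272; τ=−ln(0.0094)/25.272=0.185 → t=0.293; u2·a0=0.0992·25.272=2.507; a1+…+a3=2.412 < 2.507 ≤ a1+…+a4=18.212 → R4 fires; Z=5 S=4 R=8
Draw 3: a1=0.952, a2=0.775, a3=0.840, a4=12.640, a5=7.060, a0=22.267; τ=−ln(0.7584)/22.267=0.012 → t=0.305; u2·a0=0.6592·22.267=14.678; a1+…+a3=2.567 < 14.678 ≤ a1+…+a4=15.207 → R4 fires; Z=6 S=3 R=8
Draw 4: a1=0.952, a2=0.930, a3=0.840, a4=9.480, a5=6.354, a0=18.556; τ=−ln(0.0852)/18.556=0.133 → t=0.438; u2·a0=0.4490·18.556=8.332; a1+…+a3=2.722 < 8.332 ≤ a1+…+a4=12.202 → R4 fires; Z=7 S=2 R=8
Draw 5: a1=0.952, a2=1.085, a3=0.840, a4=6.320, a5=4.942, a0=14.139; τ=−ln(0.2105)/14.139=0.110 → t=0.548; u2·a0=0.0357·14.139=0.505 ≤ a1=0.952 → R1 fires; Z=8 S=4 R=7
Draw 6: a1=0.833, a2=1.240, a3=0.735, a4=11.060, a5=11.296, a0=25.164; τ=−ln(0.7130)/25.164=0.013 → t=0.562; u2·a0=0.5762·25.164=14.499; a1+…+a4=13.868 < 14.499 ≤ a1+…+a5=25.164 → R5 fires; Z=7 S=5 R=7
Draw 7: a1=0.833, a2=1.085, a3=0.735, a4=13.825, a5=12.355, a0=28.833; τ=−ln(0.2580)/28.833=0.047 → t=0.609; u2·a0=0.8113·28.833=23.392; a1+…+a4=16.478 < 23.392 ≤ a1+…+a5=28.833 → R5 fires; Z=6 S=6 R=7
Draw 8: a1=0.833, a2=0.930, a3=0.735, a4=16.590, a5=12.708, a0=31.796; τ=−ln(0.9529)/31.796=0.002 → t=0.610; u2·a0=0.8914·31.796=28.343; a1+…+a4=19.088 < 28.343 ≤ a1+…+a5=31.796 → R5 fires; Z=5 S=7 R=7
Draw 9: a1=0.833, a2=0.775, a3=0.735, a4=19.355, a5=12.355, a0=34.053; τ=−ln(0.0831)/34.053=0.073 → t=0.683 > T=0.63: stop.
S first becomes ≥ 6 when it reaches 6 at the event at t=0.609.

Threshold first reached at t = 0.609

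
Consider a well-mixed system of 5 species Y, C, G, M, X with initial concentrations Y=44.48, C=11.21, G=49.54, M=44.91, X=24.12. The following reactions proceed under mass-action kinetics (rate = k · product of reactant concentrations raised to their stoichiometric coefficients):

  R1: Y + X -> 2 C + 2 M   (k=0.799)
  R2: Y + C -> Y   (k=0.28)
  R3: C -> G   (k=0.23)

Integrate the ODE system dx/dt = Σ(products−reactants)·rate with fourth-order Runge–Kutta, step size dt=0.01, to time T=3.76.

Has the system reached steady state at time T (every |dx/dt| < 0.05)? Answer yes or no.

RK4 with dt=0.01: 376 steps to T=3.76. Trajectory (selected grid times):
t=0.00: Y=44.48 C=11.21 G=49.54 M=44.91 X=24.12
t=0.42: Y=20.37 C=5.42 G=51.35 M=93.13 X=0.01
t=0.84: Y=20.36 C=0.45 G=51.54 M=93.15 X=0.00
t=1.25: Y=20.36 C=0.04 G=51.56 M=93.15 X=0.00
t=1.67: Y=20.36 C=0.00 G=51.56 M=93.15 X=0.00
t=2.09: Y=20.36 C=0.00 G=51.56 M=93.15 X=0.00
t=2.51: Y=20.36 C=0.00 G=51.56 M=93.15 X=0.00
t=2.92: Y=20.36 C=0.00 G=51.56 M=93.15 X=0.00
t=3.34: Y=20.36 C=0.00 G=51.56 M=93.15 X=0.00
t=3.76: Y=20.36 C=0.00 G=51.56 M=93.15 X=0.00
Rates at T: R1=0.0000, R2=0.0000, R3=0.0000
dx/dt at T (Σ net stoichiometry × rate): Y=-0.0000, C=-0.0000, G=+0.0000, M=+0.0000, X=-0.0000
Largest |dx/dt| is |-0.0000| (C) < 0.05 → steady.

Steady state at T: yes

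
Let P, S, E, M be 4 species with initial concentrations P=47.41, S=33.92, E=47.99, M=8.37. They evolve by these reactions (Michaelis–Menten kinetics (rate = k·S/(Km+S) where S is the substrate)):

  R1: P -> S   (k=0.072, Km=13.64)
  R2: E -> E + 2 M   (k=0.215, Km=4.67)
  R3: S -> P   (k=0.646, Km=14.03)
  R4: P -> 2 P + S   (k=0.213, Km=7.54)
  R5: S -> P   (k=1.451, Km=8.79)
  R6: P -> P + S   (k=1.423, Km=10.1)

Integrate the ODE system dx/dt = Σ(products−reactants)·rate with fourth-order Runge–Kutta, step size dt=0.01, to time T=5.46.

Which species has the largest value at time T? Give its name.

Dominant species at T: P

RK4 with dt=0.01: 546 steps to T=5.46. Trajectory (selected grid times):
t=0.00: P=47.41 S=33.92 E=47.99 M=8.37
t=0.61: P=48.47 S=33.80 E=47.99 M=8.61
t=1.21: P=49.51 S=33.69 E=47.99 M=8.84
t=1.82: P=50.57 S=33.58 E=47.99 M=9.08
t=2.43: P=51.63 S=33.47 E=47.99 M=9.32
t=3.03: P=52.67 S=33.37 E=47.99 M=9.56
t=3.64: P=53.72 S=33.27 E=47.99 M=9.80
t=4.25: P=54.78 S=33.18 E=47.99 M=10.04
t=4.85: P=55.82 S=33.09 E=47.99 M=10.27
t=5.46: P=56.87 S=33.00 E=47.99 M=10.51
At T=5.46: P=56.87 S=33.00 E=47.99 M=10.51; the largest is P.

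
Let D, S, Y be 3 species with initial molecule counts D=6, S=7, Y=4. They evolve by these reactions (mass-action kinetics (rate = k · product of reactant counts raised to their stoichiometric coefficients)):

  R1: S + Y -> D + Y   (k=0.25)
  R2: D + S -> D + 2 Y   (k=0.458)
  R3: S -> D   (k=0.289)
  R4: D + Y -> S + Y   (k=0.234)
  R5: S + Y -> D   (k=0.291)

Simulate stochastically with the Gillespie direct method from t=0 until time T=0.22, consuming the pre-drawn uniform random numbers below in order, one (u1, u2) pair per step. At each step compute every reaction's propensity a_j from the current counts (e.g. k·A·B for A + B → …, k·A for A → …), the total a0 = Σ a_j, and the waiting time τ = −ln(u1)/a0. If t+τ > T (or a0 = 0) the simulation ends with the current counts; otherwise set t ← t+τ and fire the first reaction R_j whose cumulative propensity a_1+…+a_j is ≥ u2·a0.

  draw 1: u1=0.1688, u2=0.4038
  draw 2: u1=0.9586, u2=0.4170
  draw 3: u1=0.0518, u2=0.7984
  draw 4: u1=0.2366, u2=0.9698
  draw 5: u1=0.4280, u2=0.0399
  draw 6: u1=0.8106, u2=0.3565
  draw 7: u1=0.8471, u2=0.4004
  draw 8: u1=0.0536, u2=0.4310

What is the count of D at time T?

t=0.000: D=6 S=7 Y=4
Draw 1: a1=7.000, a2=19.236, a3=2.023, a4=5.616, a5=8.148, a0=42.023; τ=−ln(0.1688)/42.023=0.042 → t=0.042; u2·a0=0.4038·42.023=16.969; a1=7.000 < 16.969 ≤ a1+a2=26.236 → R2 fires; D=6 S=6 Y=6
Draw 2: a1=9.000, a2=16.488, a3=1.734, a4=8.424, a5=10.476, a0=46.122; τ=−ln(0.9586)/46.122=0.001 → t=0.043; u2·a0=0.4170·46.122=19.233; a1=9.000 < 19.233 ≤ a1+a2=25.488 → R2 fires; D=6 S=5 Y=8
Draw 3: a1=10.000, a2=13.740, a3=1.445, a4=11.232, a5=11.640, a0=48.057; τ=−ln(0.0518)/48.057=0.062 → t=0.105; u2·a0=0.7984·48.057=38.369; a1+…+a4=36.417 < 38.369 ≤ a1+…+a5=48.057 → R5 fires; D=7 S=4 Y=7
Draw 4: a1=7.000, a2=12.824, a3=1.156, a4=11.466, a5=8.148, a0=40.594; τ=−ln(0.2366)/40.594=0.036 → t=0.140; u2·a0=0.9698·40.594=39.368; a1+…+a4=32.446 < 39.368 ≤ a1+…+a5=40.594 → R5 fires; D=8 S=3 Y=6
Draw 5: a1=4.500, a2=10.992, a3=0.867, a4=11.232, a5=5.238, a0=32.829; τ=−ln(0.4280)/32.829=0.026 → t=0.166; u2·a0=0.0399·32.829=1.310 ≤ a1=4.500 → R1 fires; D=9 S=2 Y=6
Draw 6: a1=3.000, a2=8.244, a3=0.578, a4=12.636, a5=3.492, a0=27.950; τ=−ln(0.8106)/27.950=0.008 → t=0.174; u2·a0=0.3565·27.950=9.964; a1=3.000 < 9.964 ≤ a1+a2=11.244 → R2 fires; D=9 S=1 Y=8
Draw 7: a1=2.000, a2=4.122, a3=0.289, a4=16.848, a5=2.328, a0=25.587; τ=−ln(0.8471)/25.587=0.006 → t=0.180; u2·a0=0.4004·25.587=10.245; a1+…+a3=6.411 < 10.245 ≤ a1+…+a4=23.259 → R4 fires; D=8 S=2 Y=8
Draw 8: a1=4.000, a2=7.328, a3=0.578, a4=14.976, a5=4.656, a0=31.538; τ=−ln(0.0536)/31.538=0.093 → t=0.273 > T=0.22: stop.
Read off D at T=0.22: 8

D at T = 8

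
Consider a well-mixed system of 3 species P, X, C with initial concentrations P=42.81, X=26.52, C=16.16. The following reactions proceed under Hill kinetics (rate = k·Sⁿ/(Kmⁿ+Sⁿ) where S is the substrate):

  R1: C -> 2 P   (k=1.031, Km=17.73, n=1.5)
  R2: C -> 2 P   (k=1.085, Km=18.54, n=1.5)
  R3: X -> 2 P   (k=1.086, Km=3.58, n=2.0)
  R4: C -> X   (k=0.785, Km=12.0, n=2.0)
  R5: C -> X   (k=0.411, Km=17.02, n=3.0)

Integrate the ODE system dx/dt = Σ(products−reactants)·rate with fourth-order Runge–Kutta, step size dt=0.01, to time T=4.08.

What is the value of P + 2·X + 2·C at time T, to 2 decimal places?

Check how each reaction changes W = P + 2·X + 2·C (weight of products minus weight of reactants):
R1: C -> 2 P: (1·2) − (2·1) = 2 − 2 = 0
R2: C -> 2 P: (1·2) − (2·1) = 2 − 2 = 0
R3: X -> 2 P: (1·2) − (2·1) = 2 − 2 = 0
R4: C -> X: (2·1) − (2·1) = 2 − 2 = 0
R5: C -> X: (2·1) − (2·1) = 2 − 2 = 0
Every reaction leaves W unchanged, so W is conserved and no simulation is needed: W(T) = W(0) = 42.81 + 2·26.52 + 2·16.16 = 128.17

Value at T = 128.17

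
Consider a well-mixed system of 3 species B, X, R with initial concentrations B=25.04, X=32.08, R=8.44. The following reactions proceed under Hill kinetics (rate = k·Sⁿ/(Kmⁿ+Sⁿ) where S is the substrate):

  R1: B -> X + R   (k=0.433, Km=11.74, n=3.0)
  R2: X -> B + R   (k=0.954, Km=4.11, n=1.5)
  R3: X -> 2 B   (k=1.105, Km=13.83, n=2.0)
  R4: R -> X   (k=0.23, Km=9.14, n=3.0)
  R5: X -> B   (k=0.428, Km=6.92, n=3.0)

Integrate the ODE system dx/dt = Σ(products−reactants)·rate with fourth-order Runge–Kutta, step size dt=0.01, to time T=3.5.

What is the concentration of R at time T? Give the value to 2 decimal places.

RK4 with dt=0.01: 350 steps to T=3.5. Trajectory (selected grid times):
t=0.00: B=25.04 X=32.08 R=8.44
t=0.39: B=26.13 X=31.39 R=8.91
t=0.78: B=27.21 X=30.71 R=9.37
t=1.17: B=28.29 X=30.04 R=9.84
t=1.56: B=29.36 X=29.38 R=10.30
t=1.94: B=30.39 X=28.74 R=10.74
t=2.33: B=31.45 X=28.09 R=11.20
t=2.72: B=32.49 X=27.45 R=11.65
t=3.11: B=33.53 X=26.82 R=12.11
t=3.50: B=34.56 X=26.19 R=12.55
Read off R at T=3.5: 12.55

R at T = 12.55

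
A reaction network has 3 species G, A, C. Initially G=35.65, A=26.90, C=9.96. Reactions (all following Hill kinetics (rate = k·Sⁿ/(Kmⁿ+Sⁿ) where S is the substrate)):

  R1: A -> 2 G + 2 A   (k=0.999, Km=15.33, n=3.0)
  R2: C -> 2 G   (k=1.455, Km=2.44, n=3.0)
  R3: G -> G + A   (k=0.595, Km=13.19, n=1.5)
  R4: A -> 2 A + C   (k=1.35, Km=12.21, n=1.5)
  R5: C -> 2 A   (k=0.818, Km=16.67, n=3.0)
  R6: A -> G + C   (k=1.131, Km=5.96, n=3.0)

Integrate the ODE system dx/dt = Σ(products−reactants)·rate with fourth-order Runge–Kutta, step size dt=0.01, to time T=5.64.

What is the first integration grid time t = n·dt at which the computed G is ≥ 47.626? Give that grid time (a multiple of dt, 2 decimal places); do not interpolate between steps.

Threshold first reached at t = 2.10

RK4 with dt=0.01: 564 steps to T=5.64. Trajectory (selected grid times):
t=0.00: G=35.65 A=26.90 C=9.96
t=0.63: G=39.23 A=27.88 C=10.32
t=1.25: G=42.78 A=28.89 C=10.68
t=1.88: G=46.40 A=29.95 C=11.04
t=2.09: G=47.61 A=30.32 C=11.16
t=2.10: G=47.67 A=30.33 C=11.16
t=2.51: G=50.04 A=31.05 C=11.40
t=3.13: G=53.64 A=32.17 C=11.75
t=3.76: G=57.31 A=33.34 C=12.10
t=4.39: G=60.99 A=34.54 C=12.45
t=5.01: G=64.62 A=35.75 C=12.79
t=5.64: G=68.32 A=37.01 C=13.14
G(2.09)=47.614 < 47.626 but G(2.10)=47.672 ≥ 47.626, so the first grid time is t=2.10.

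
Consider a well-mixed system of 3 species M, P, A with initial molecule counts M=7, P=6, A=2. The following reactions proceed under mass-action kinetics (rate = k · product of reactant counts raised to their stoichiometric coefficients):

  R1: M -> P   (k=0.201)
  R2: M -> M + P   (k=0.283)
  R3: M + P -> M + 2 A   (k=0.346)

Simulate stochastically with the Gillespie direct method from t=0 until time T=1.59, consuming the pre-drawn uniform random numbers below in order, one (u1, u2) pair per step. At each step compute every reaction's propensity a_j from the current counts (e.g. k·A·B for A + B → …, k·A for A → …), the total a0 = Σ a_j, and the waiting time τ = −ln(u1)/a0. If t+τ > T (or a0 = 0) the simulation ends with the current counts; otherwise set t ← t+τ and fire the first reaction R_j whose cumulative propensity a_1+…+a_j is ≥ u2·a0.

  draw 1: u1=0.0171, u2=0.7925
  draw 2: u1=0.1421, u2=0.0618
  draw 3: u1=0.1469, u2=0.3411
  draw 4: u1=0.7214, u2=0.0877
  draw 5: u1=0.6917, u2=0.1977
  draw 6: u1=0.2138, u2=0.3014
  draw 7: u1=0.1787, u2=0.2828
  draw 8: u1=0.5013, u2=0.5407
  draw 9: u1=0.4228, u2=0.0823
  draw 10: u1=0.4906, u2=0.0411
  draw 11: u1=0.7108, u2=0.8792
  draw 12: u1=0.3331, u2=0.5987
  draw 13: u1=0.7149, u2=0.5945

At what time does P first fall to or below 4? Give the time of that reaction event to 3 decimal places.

t=0.000: M=7 P=6 A=2
Draw 1: a1=1.407, a2=1.981, a3=14.532, a0=17.920; τ=−ln(0.0171)/17.920=0.227 → t=0.227; u2·a0=0.7925·17.920=14.202; a1+a2=3.388 < 14.202 ≤ a1+…+a3=17.920 → R3 fires; M=7 P=5 A=4
Draw 2: a1=1.407, a2=1.981, a3=12.110, a0=15.498; τ=−ln(0.1421)/15.498=0.126 → t=0.353; u2·a0=0.0618·15.498=0.958 ≤ a1=1.407 → R1 fires; M=6 P=6 A=4
Draw 3: a1=1.206, a2=1.698, a3=12.456, a0=15.360; τ=−ln(0.1469)/15.360=0.125 → t=0.478; u2·a0=0.3411·15.360=5.239; a1+a2=2.904 < 5.239 ≤ a1+…+a3=15.360 → R3 fires; M=6 P=5 A=6
Draw 4: a1=1.206, a2=1.698, a3=10.380, a0=13.284; τ=−ln(0.7214)/13.284=0.025 → t=0.502; u2·a0=0.0877·13.284=1.165 ≤ a1=1.206 → R1 fires; M=5 P=6 A=6
Draw 5: a1=1.005, a2=1.415, a3=10.380, a0=12.800; τ=−ln(0.6917)/12.800=0.029 → t=0.531; u2·a0=0.1977·12.800=2.531; a1+a2=2.420 < 2.531 ≤ a1+…+a3=12.800 → R3 fires; M=5 P=5 A=8
Draw 6: a1=1.005, a2=1.415, a3=8.650, a0=11.070; τ=−ln(0.2138)/11.070=0.139 → t=0.671; u2·a0=0.3014·11.070=3.336; a1+a2=2.420 < 3.336 ≤ a1+…+a3=11.070 → R3 fires; M=5 P=4 A=10
Draw 7: a1=1.005, a2=1.415, a3=6.920, a0=9.340; τ=−ln(0.1787)/9.340=0.184 → t=0.855; u2·a0=0.2828·9.340=2.641; a1+a2=2.420 < 2.641 ≤ a1+…+a3=9.340 → R3 fires; M=5 P=3 A=12
Draw 8: a1=1.005, a2=1.415, a3=5.190, a0=7.610; τ=−ln(0.5013)/7.610=0.091 → t=0.946; u2·a0=0.5407·7.610=4.115; a1+a2=2.420 < 4.115 ≤ a1+…+a3=7.610 → R3 fires; M=5 P=2 A=14
Draw 9: a1=1.005, a2=1.415, a3=3.460, a0=5.880; τ=−ln(0.4228)/5.880=0.146 → t=1.092; u2·a0=0.0823·5.880=0.484 ≤ a1=1.005 → R1 fires; M=4 P=3 A=14
Draw 10: a1=0.804, a2=1.132, a3=4.152, a0=6.088; τ=−ln(0.4906)/6.088=0.117 → t=1.209; u2·a0=0.0411·6.088=0.250 ≤ a1=0.804 → R1 fires; M=3 P=4 A=14
Draw 11: a1=0.603, a2=0.849, a3=4.152, a0=5.604; τ=−ln(0.7108)/5.604=0.061 → t=1.270; u2·a0=0.8792·5.604=4.927; a1+a2=1.452 < 4.927 ≤ a1+…+a3=5.604 → R3 fires; M=3 P=3 A=16
Draw 12: a1=0.603, a2=0.849, a3=3.114, a0=4.566; τ=−ln(0.3331)/4.566=0.241 → t=1.511; u2·a0=0.5987·4.566=2.734; a1+a2=1.452 < 2.734 ≤ a1+…+a3=4.566 → R3 fires; M=3 P=2 A=18
Draw 13: a1=0.603, a2=0.849, a3=2.076, a0=3.528; τ=−ln(0.7149)/3.528=0.095 → t=1.606 > T=1.59: stop.
P first becomes ≤ 4 when it reaches 4 at the event at t=0.671.

Threshold first reached at t = 0.671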